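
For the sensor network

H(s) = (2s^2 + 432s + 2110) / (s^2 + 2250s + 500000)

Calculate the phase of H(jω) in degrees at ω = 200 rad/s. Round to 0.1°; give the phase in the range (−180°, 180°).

Substitute s = j200:
Numerator: 2(j200)^2 + 432(j200) + 2110 = -77890 + j86400
Denominator: (j200)^2 + 2250(j200) + 500000 = 460000 + j450000
|N| = √(77890² + 86400²) ≈ 1.1633e+05, ∠N ≈ 132.03°
|D| = √(460000² + 450000²) ≈ 6.4351e+05, ∠D ≈ 44.37°
∠H = 132.03° − 44.37° = 87.66°

87.7°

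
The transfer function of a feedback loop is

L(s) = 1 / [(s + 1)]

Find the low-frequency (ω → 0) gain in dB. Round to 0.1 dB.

L(0) = 1 · 1 / 1 = 1
20 log₁₀(1) ≈ 0.00 dB

0.0 dB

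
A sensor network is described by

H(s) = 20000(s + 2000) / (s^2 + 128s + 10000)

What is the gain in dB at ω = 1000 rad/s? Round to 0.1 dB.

At s = jω = j1000:
zero (s+2000): 2000 + j1000 → |·| = √(2000²+1000²) = √5000000 ≈ 2236.1, ∠ = arctan(1000/2000) ≈ 26.57°
quadratic: (j1000)² + 128·j1000 + 10000 = -990000 + j128000 → |·| ≈ 9.9824e+05, ∠ ≈ 172.63°
|H| = 20000 · 2236.1 / 9.9824e+05 ≈ 44.801
Gain = 20 log₁₀(44.801) ≈ 33.03 dB

33.0 dB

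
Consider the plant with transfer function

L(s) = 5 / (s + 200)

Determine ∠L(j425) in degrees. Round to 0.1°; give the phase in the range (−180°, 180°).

Substitute s = j425:
Numerator: 5 = 5 + j0
Denominator: (j425) + 200 = 200 + j425
|N| = √(5² + 0²) ≈ 5, ∠N ≈ 0.00°
|D| = √(200² + 425²) ≈ 469.71, ∠D ≈ 64.80°
∠L = 0.00° − 64.80° = -64.80°

-64.8°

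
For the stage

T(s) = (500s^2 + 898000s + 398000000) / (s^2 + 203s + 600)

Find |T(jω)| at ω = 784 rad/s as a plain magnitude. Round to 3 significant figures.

Substitute s = j784:
Numerator: 500(j784)^2 + 898000(j784) + 398000000 = 90672000 + j704032000
Denominator: (j784)^2 + 203(j784) + 600 = -614056 + j159152
|N| = √(90672000² + 704032000²) ≈ 7.0985e+08, ∠N ≈ 82.66°
|D| = √(614056² + 159152²) ≈ 6.3435e+05, ∠D ≈ 165.47°
|T| = 7.0985e+08 / 6.3435e+05 ≈ 1119

1.12e+03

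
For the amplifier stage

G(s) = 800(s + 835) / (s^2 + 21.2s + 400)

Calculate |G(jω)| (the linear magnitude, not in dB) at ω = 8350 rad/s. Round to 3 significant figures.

At s = jω = j8350:
zero (s+835): 835 + j8350 → |·| = √(835²+8350²) = √70419725 ≈ 8391.6, ∠ = arctan(8350/835) ≈ 84.29°
quadratic: (j8350)² + 21.2·j8350 + 400 = -69722100 + j177020 → |·| ≈ 6.9722e+07, ∠ ≈ 179.85°
|G| = 800 · 8391.6 / 6.9722e+07 ≈ 0.096286

0.0963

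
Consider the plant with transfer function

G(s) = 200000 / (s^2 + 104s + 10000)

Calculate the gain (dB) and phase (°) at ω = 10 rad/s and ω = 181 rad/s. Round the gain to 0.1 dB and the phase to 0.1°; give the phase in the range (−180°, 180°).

At s = jω = j10:
quadratic: (j10)² + 104·j10 + 10000 = 9900 + j1040 → |·| ≈ 9954.5, ∠ ≈ 6.00°
|G| = 200000 / 9954.5 ≈ 20.091
Gain = 20 log₁₀(20.091) ≈ 26.06 dB
∠G = 0.00° − 6.00° = -6.00°

At s = jω = j181:
quadratic: (j181)² + 104·j181 + 10000 = -22761 + j18824 → |·| ≈ 29537, ∠ ≈ 140.41°
|G| = 200000 / 29537 ≈ 6.7712
Gain = 20 log₁₀(6.7712) ≈ 16.61 dB
∠G = 0.00° − 140.41° = -140.41°

ω = 10: 26.1 dB, -6.0°; ω = 181: 16.6 dB, -140.4°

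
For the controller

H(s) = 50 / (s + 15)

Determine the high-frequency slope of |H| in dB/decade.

Each pole contributes −20 dB/decade at high frequency; each zero contributes +20 dB/decade.
Net: 0 zero(s) − 1 pole(s) → -20 dB/decade.

-20 dB/decade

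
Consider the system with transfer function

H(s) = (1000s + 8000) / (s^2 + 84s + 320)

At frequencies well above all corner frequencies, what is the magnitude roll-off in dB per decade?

-20 dB/decade

Each pole contributes −20 dB/decade at high frequency; each zero contributes +20 dB/decade.
Net: 1 zero(s) − 2 pole(s) → -20 dB/decade.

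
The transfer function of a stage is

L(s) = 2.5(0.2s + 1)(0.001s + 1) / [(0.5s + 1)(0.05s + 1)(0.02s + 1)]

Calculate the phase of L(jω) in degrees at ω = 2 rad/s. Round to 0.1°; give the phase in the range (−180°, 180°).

At ω = 2 rad/s:
zero (1 + j2·0.2) = 1 + j0.4 → |·| ≈ 1.077, ∠ ≈ 21.80°
zero (1 + j2·0.001) = 1 + j0.002 → |·| ≈ 1, ∠ ≈ 0.11°
pole (1 + j2·0.5) = 1 + j1 → |·| ≈ 1.4142, ∠ ≈ 45.00°
pole (1 + j2·0.05) = 1 + j0.1 → |·| ≈ 1.005, ∠ ≈ 5.71°
pole (1 + j2·0.02) = 1 + j0.04 → |·| ≈ 1.0008, ∠ ≈ 2.29°
∠L = (21.80° + 0.11°) − (45.00° + 5.71° + 2.29°) = -31.09°

-31.1°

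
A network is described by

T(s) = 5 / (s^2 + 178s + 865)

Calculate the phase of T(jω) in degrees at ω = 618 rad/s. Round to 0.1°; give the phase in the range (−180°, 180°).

-163.9°

Substitute s = j618:
Numerator: 5 = 5 + j0
Denominator: (j618)^2 + 178(j618) + 865 = -381059 + j110004
|N| = √(5² + 0²) ≈ 5, ∠N ≈ 0.00°
|D| = √(381059² + 110004²) ≈ 3.9662e+05, ∠D ≈ 163.90°
∠T = 0.00° − 163.90° = -163.90°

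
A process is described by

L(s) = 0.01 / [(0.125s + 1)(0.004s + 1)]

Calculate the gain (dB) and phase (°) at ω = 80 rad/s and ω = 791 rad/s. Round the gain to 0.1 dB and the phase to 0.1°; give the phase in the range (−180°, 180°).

At ω = 80 rad/s:
pole (1 + j80·0.125) = 1 + j10 → |·| ≈ 10.05, ∠ ≈ 84.29°
pole (1 + j80·0.004) = 1 + j0.32 → |·| ≈ 1.05, ∠ ≈ 17.74°
|L| = 0.01 · 1 / (10.05 · 1.05) ≈ 0.00094764
Gain = 20 log₁₀(0.00094764) ≈ -60.47 dB
∠L = (0°) − (84.29° + 17.74°) = -102.03°

At ω = 791 rad/s:
pole (1 + j791·0.125) = 1 + j98.875 → |·| ≈ 98.88, ∠ ≈ 89.42°
pole (1 + j791·0.004) = 1 + j3.164 → |·| ≈ 3.3183, ∠ ≈ 72.46°
|L| = 0.01 · 1 / (98.88 · 3.3183) ≈ 3.0477e-05
Gain = 20 log₁₀(3.0477e-05) ≈ -90.32 dB
∠L = (0°) − (89.42° + 72.46°) = -161.88°

ω = 80: -60.5 dB, -102.0°; ω = 791: -90.3 dB, -161.9°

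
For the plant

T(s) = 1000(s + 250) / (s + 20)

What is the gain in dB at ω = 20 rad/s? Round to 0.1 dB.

79.0 dB

At s = jω = j20:
zero (s+250): 250 + j20 → |·| = √(250²+20²) = √62900 ≈ 250.8, ∠ = arctan(20/250) ≈ 4.57°
pole (s+20): 20 + j20 → |·| = √(20²+20²) = √800 ≈ 28.284, ∠ = arctan(20/20) ≈ 45.00°
|T| = 1000 · 250.8 / 28.284 ≈ 8867.2
Gain = 20 log₁₀(8867.2) ≈ 78.96 dB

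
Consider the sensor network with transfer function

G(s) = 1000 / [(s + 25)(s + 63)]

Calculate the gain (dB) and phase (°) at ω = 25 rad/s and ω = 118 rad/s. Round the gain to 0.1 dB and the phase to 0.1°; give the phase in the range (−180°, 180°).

At s = jω = j25:
pole (s+25): 25 + j25 → |·| = √(25²+25²) = √1250 ≈ 35.355, ∠ = arctan(25/25) ≈ 45.00°
pole (s+63): 63 + j25 → |·| = √(63²+25²) = √4594 ≈ 67.779, ∠ = arctan(25/63) ≈ 21.64°
|G| = 1000 / 2396.3 ≈ 0.41731
Gain = 20 log₁₀(0.41731) ≈ -7.59 dB
∠G = 0.00° − 66.64° = -66.64°

At s = jω = j118:
pole (s+25): 25 + j118 → |·| = √(25²+118²) = √14549 ≈ 120.62, ∠ = arctan(118/25) ≈ 78.04°
pole (s+63): 63 + j118 → |·| = √(63²+118²) = √17893 ≈ 133.76, ∠ = arctan(118/63) ≈ 61.90°
|G| = 1000 / 16134 ≈ 0.061981
Gain = 20 log₁₀(0.061981) ≈ -24.15 dB
∠G = 0.00° − 139.94° = -139.94°

ω = 25: -7.6 dB, -66.6°; ω = 118: -24.2 dB, -139.9°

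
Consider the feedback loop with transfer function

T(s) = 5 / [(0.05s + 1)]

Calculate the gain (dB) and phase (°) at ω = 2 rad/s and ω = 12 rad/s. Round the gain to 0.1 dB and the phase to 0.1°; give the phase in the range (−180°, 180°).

ω = 2: 13.9 dB, -5.7°; ω = 12: 12.6 dB, -31.0°

At ω = 2 rad/s:
pole (1 + j2·0.05) = 1 + j0.1 → |·| ≈ 1.005, ∠ ≈ 5.71°
|T| = 5 · 1 / (1.005) ≈ 4.9751
Gain = 20 log₁₀(4.9751) ≈ 13.94 dB
∠T = (0°) − (5.71°) = -5.71°

At ω = 12 rad/s:
pole (1 + j12·0.05) = 1 + j0.6 → |·| ≈ 1.1662, ∠ ≈ 30.96°
|T| = 5 · 1 / (1.1662) ≈ 4.2874
Gain = 20 log₁₀(4.2874) ≈ 12.64 dB
∠T = (0°) − (30.96°) = -30.96°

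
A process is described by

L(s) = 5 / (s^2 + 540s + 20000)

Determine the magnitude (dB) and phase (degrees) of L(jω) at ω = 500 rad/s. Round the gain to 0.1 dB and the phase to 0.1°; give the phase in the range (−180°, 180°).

Substitute s = j500:
Numerator: 5 = 5 + j0
Denominator: (j500)^2 + 540(j500) + 20000 = -230000 + j270000
|N| = √(5² + 0²) ≈ 5, ∠N ≈ 0.00°
|D| = √(230000² + 270000²) ≈ 3.5468e+05, ∠D ≈ 130.43°
|L| = 5 / 3.5468e+05 ≈ 1.4097e-05
Gain = 20 log₁₀(1.4097e-05) ≈ -97.02 dB
∠L = 0.00° − 130.43° = -130.43°

-97.0 dB, -130.4°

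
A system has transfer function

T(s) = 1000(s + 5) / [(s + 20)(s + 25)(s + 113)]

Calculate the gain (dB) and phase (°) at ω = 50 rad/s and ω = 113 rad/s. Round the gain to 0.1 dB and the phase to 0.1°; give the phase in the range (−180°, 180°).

At s = jω = j50:
zero (s+5): 5 + j50 → |·| = √(5²+50²) = √2525 ≈ 50.249, ∠ = arctan(50/5) ≈ 84.29°
pole (s+20): 20 + j50 → |·| = √(20²+50²) = √2900 ≈ 53.852, ∠ = arctan(50/20) ≈ 68.20°
pole (s+25): 25 + j50 → |·| = √(25²+50²) = √3125 ≈ 55.902, ∠ = arctan(50/25) ≈ 63.43°
pole (s+113): 113 + j50 → |·| = √(113²+50²) = √15269 ≈ 123.57, ∠ = arctan(50/113) ≈ 23.87°
|T| = 1000 · 50.249 / 3.72e+05 ≈ 0.13508
Gain = 20 log₁₀(0.13508) ≈ -17.39 dB
∠T = 84.29° − 155.50° = -71.21°

At s = jω = j113:
zero (s+5): 5 + j113 → |·| = √(5²+113²) = √12794 ≈ 113.11, ∠ = arctan(113/5) ≈ 87.47°
pole (s+20): 20 + j113 → |·| = √(20²+113²) = √13169 ≈ 114.76, ∠ = arctan(113/20) ≈ 79.96°
pole (s+25): 25 + j113 → |·| = √(25²+113²) = √13394 ≈ 115.73, ∠ = arctan(113/25) ≈ 77.52°
pole (s+113): 113 + j113 → |·| = √(113²+113²) = √25538 ≈ 159.81, ∠ = arctan(113/113) ≈ 45.00°
|T| = 1000 · 113.11 / 2.1225e+06 ≈ 0.053291
Gain = 20 log₁₀(0.053291) ≈ -25.47 dB
∠T = 87.47° − 202.48° = -115.01°

ω = 50: -17.4 dB, -71.2°; ω = 113: -25.5 dB, -115.0°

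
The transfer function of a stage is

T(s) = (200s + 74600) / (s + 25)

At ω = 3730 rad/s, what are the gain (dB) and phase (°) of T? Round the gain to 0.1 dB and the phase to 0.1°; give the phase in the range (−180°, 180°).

46.1 dB, -5.3°

Substitute s = j3730:
Numerator: 200(j3730) + 74600 = 74600 + j746000
Denominator: (j3730) + 25 = 25 + j3730
|N| = √(74600² + 746000²) ≈ 7.4972e+05, ∠N ≈ 84.29°
|D| = √(25² + 3730²) ≈ 3730.1, ∠D ≈ 89.62°
|T| = 7.4972e+05 / 3730.1 ≈ 200.99
Gain = 20 log₁₀(200.99) ≈ 46.06 dB
∠T = 84.29° − 89.62° = -5.33°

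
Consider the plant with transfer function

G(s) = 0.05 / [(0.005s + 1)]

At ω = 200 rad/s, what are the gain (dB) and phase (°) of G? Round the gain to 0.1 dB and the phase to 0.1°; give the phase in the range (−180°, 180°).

At ω = 200 rad/s:
pole (1 + j200·0.005) = 1 + j1 → |·| ≈ 1.4142, ∠ ≈ 45.00°
|G| = 0.05 · 1 / (1.4142) ≈ 0.035356
Gain = 20 log₁₀(0.035356) ≈ -29.03 dB
∠G = (0°) − (45.00°) = -45.00°

-29.0 dB, -45.0°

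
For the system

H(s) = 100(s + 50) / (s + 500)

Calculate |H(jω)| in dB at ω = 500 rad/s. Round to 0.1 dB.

At s = jω = j500:
zero (s+50): 50 + j500 → |·| = √(50²+500²) = √252500 ≈ 502.49, ∠ = arctan(500/50) ≈ 84.29°
pole (s+500): 500 + j500 → |·| = √(500²+500²) = √500000 ≈ 707.11, ∠ = arctan(500/500) ≈ 45.00°
|H| = 100 · 502.49 / 707.11 ≈ 71.062
Gain = 20 log₁₀(71.062) ≈ 37.03 dB

37.0 dB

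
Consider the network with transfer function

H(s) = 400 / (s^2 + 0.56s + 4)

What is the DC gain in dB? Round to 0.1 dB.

40.0 dB

H(0) = 400 / 4 = 100
20 log₁₀(100) ≈ 40.00 dB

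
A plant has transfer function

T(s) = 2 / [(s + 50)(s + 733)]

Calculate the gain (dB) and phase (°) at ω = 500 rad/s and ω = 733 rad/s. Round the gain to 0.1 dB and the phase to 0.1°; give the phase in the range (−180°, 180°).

ω = 500: -107.0 dB, -118.6°; ω = 733: -111.6 dB, -131.1°

At s = jω = j500:
pole (s+50): 50 + j500 → |·| = √(50²+500²) = √252500 ≈ 502.49, ∠ = arctan(500/50) ≈ 84.29°
pole (s+733): 733 + j500 → |·| = √(733²+500²) = √787289 ≈ 887.29, ∠ = arctan(500/733) ≈ 34.30°
|T| = 2 / 4.4585e+05 ≈ 4.4858e-06
Gain = 20 log₁₀(4.4858e-06) ≈ -106.96 dB
∠T = 0.00° − 118.59° = -118.59°

At s = jω = j733:
pole (s+50): 50 + j733 → |·| = √(50²+733²) = √539789 ≈ 734.7, ∠ = arctan(733/50) ≈ 86.10°
pole (s+733): 733 + j733 → |·| = √(733²+733²) = √1074578 ≈ 1036.6, ∠ = arctan(733/733) ≈ 45.00°
|T| = 2 / 7.6159e+05 ≈ 2.6261e-06
Gain = 20 log₁₀(2.6261e-06) ≈ -111.61 dB
∠T = 0.00° − 131.10° = -131.10°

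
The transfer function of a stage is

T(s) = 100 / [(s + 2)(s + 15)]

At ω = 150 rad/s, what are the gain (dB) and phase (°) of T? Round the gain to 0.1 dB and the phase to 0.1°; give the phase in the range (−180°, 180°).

-47.1 dB, -173.5°

At s = jω = j150:
pole (s+2): 2 + j150 → |·| = √(2²+150²) = √22504 ≈ 150.01, ∠ = arctan(150/2) ≈ 89.24°
pole (s+15): 15 + j150 → |·| = √(15²+150²) = √22725 ≈ 150.75, ∠ = arctan(150/15) ≈ 84.29°
|T| = 100 / 22614 ≈ 0.004422
Gain = 20 log₁₀(0.004422) ≈ -47.09 dB
∠T = 0.00° − 173.53° = -173.53°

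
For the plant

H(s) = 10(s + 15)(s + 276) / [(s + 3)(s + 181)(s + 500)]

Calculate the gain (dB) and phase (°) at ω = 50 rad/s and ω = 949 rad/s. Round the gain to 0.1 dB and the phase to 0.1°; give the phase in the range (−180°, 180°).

At s = jω = j50:
zero (s+15): 15 + j50 → |·| = √(15²+50²) = √2725 ≈ 52.202, ∠ = arctan(50/15) ≈ 73.30°
zero (s+276): 276 + j50 → |·| = √(276²+50²) = √78676 ≈ 280.49, ∠ = arctan(50/276) ≈ 10.27°
pole (s+3): 3 + j50 → |·| = √(3²+50²) = √2509 ≈ 50.09, ∠ = arctan(50/3) ≈ 86.57°
pole (s+181): 181 + j50 → |·| = √(181²+50²) = √35261 ≈ 187.78, ∠ = arctan(50/181) ≈ 15.44°
pole (s+500): 500 + j50 → |·| = √(500²+50²) = √252500 ≈ 502.49, ∠ = arctan(50/500) ≈ 5.71°
|H| = 10 · 14642 / 4.7264e+06 ≈ 0.030979
Gain = 20 log₁₀(0.030979) ≈ -30.18 dB
∠H = 83.57° − 107.72° = -24.15°

At s = jω = j949:
zero (s+15): 15 + j949 → |·| = √(15²+949²) = √900826 ≈ 949.12, ∠ = arctan(949/15) ≈ 89.09°
zero (s+276): 276 + j949 → |·| = √(276²+949²) = √976777 ≈ 988.32, ∠ = arctan(949/276) ≈ 73.78°
pole (s+3): 3 + j949 → |·| = √(3²+949²) = √900610 ≈ 949, ∠ = arctan(949/3) ≈ 89.82°
pole (s+181): 181 + j949 → |·| = √(181²+949²) = √933362 ≈ 966.11, ∠ = arctan(949/181) ≈ 79.20°
pole (s+500): 500 + j949 → |·| = √(500²+949²) = √1150601 ≈ 1072.7, ∠ = arctan(949/500) ≈ 62.22°
|H| = 10 · 9.3803e+05 / 9.8349e+08 ≈ 0.0095378
Gain = 20 log₁₀(0.0095378) ≈ -40.41 dB
∠H = 162.87° − 231.24° = -68.37°

ω = 50: -30.2 dB, -24.2°; ω = 949: -40.4 dB, -68.4°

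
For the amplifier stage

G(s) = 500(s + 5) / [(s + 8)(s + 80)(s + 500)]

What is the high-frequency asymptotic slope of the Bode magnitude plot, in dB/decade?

-40 dB/decade

Each pole contributes −20 dB/decade at high frequency; each zero contributes +20 dB/decade.
Net: 1 zero(s) − 3 pole(s) → -40 dB/decade.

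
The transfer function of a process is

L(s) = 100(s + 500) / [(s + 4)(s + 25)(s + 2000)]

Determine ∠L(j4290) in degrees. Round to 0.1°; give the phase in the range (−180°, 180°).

At s = jω = j4290:
zero (s+500): 500 + j4290 → |·| = √(500²+4290²) = √18654100 ≈ 4319, ∠ = arctan(4290/500) ≈ 83.35°
pole (s+4): 4 + j4290 → |·| = √(4²+4290²) = √18404116 ≈ 4290, ∠ = arctan(4290/4) ≈ 89.95°
pole (s+25): 25 + j4290 → |·| = √(25²+4290²) = √18404725 ≈ 4290.1, ∠ = arctan(4290/25) ≈ 89.67°
pole (s+2000): 2000 + j4290 → |·| = √(2000²+4290²) = √22404100 ≈ 4733.3, ∠ = arctan(4290/2000) ≈ 65.01°
∠L = 83.35° − 244.63° = -161.28°

-161.3°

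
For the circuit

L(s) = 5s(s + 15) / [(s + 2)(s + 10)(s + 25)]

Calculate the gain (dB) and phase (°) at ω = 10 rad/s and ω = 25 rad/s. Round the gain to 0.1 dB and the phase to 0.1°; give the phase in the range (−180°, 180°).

ω = 10: -12.7 dB, -21.8°; ω = 25: -16.3 dB, -49.6°

At s = jω = j10:
zero (s+15): 15 + j10 → |·| = √(15²+10²) = √325 ≈ 18.028, ∠ = arctan(10/15) ≈ 33.69°
zero at origin: s = j10 → |·| = 10, ∠ = 90.00°
pole (s+2): 2 + j10 → |·| = √(2²+10²) = √104 ≈ 10.198, ∠ = arctan(10/2) ≈ 78.69°
pole (s+10): 10 + j10 → |·| = √(10²+10²) = √200 ≈ 14.142, ∠ = arctan(10/10) ≈ 45.00°
pole (s+25): 25 + j10 → |·| = √(25²+10²) = √725 ≈ 26.926, ∠ = arctan(10/25) ≈ 21.80°
|L| = 5 · 180.28 / 3883.3 ≈ 0.23212
Gain = 20 log₁₀(0.23212) ≈ -12.69 dB
∠L = 123.69° − 145.49° = -21.80°

At s = jω = j25:
zero (s+15): 15 + j25 → |·| = √(15²+25²) = √850 ≈ 29.155, ∠ = arctan(25/15) ≈ 59.04°
zero at origin: s = j25 → |·| = 25, ∠ = 90.00°
pole (s+2): 2 + j25 → |·| = √(2²+25²) = √629 ≈ 25.08, ∠ = arctan(25/2) ≈ 85.43°
pole (s+10): 10 + j25 → |·| = √(10²+25²) = √725 ≈ 26.926, ∠ = arctan(25/10) ≈ 68.20°
pole (s+25): 25 + j25 → |·| = √(25²+25²) = √1250 ≈ 35.355, ∠ = arctan(25/25) ≈ 45.00°
|L| = 5 · 728.88 / 23875 ≈ 0.15265
Gain = 20 log₁₀(0.15265) ≈ -16.33 dB
∠L = 149.04° − 198.63° = -49.59°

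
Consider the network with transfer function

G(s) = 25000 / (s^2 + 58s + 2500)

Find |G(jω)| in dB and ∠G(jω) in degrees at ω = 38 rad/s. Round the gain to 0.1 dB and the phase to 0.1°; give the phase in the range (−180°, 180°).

20.2 dB, -64.4°

At s = jω = j38:
quadratic: (j38)² + 58·j38 + 2500 = 1056 + j2204 → |·| ≈ 2443.9, ∠ ≈ 64.40°
|G| = 25000 / 2443.9 ≈ 10.23
Gain = 20 log₁₀(10.23) ≈ 20.20 dB
∠G = 0.00° − 64.40° = -64.40°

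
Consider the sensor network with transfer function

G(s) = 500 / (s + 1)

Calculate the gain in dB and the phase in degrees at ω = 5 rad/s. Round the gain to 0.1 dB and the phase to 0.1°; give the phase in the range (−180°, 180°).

Substitute s = j5:
Numerator: 500 = 500 + j0
Denominator: (j5) + 1 = 1 + j5
|N| = √(500² + 0²) ≈ 500, ∠N ≈ 0.00°
|D| = √(1² + 5²) ≈ 5.099, ∠D ≈ 78.69°
|G| = 500 / 5.099 ≈ 98.058
Gain = 20 log₁₀(98.058) ≈ 39.83 dB
∠G = 0.00° − 78.69° = -78.69°

39.8 dB, -78.7°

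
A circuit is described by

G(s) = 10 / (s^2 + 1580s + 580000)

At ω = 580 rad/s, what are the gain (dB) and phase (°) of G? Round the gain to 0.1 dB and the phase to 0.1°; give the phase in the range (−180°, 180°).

-99.5 dB, -75.1°

Substitute s = j580:
Numerator: 10 = 10 + j0
Denominator: (j580)^2 + 1580(j580) + 580000 = 243600 + j916400
|N| = √(10² + 0²) ≈ 10, ∠N ≈ 0.00°
|D| = √(243600² + 916400²) ≈ 9.4822e+05, ∠D ≈ 75.11°
|G| = 10 / 9.4822e+05 ≈ 1.0546e-05
Gain = 20 log₁₀(1.0546e-05) ≈ -99.54 dB
∠G = 0.00° − 75.11° = -75.11°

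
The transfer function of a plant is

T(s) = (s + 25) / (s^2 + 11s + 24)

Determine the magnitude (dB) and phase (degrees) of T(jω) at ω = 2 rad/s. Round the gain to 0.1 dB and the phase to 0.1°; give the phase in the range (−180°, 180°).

-1.5 dB, -43.2°

Substitute s = j2:
Numerator: (j2) + 25 = 25 + j2
Denominator: (j2)^2 + 11(j2) + 24 = 20 + j22
|N| = √(25² + 2²) ≈ 25.08, ∠N ≈ 4.57°
|D| = √(20² + 22²) ≈ 29.732, ∠D ≈ 47.73°
|T| = 25.08 / 29.732 ≈ 0.84354
Gain = 20 log₁₀(0.84354) ≈ -1.48 dB
∠T = 4.57° − 47.73° = -43.16°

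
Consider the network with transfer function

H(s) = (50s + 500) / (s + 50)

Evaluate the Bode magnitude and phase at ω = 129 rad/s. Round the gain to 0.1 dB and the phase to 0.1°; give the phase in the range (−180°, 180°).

Substitute s = j129:
Numerator: 50(j129) + 500 = 500 + j6450
Denominator: (j129) + 50 = 50 + j129
|N| = √(500² + 6450²) ≈ 6469.4, ∠N ≈ 85.57°
|D| = √(50² + 129²) ≈ 138.35, ∠D ≈ 68.81°
|H| = 6469.4 / 138.35 ≈ 46.761
Gain = 20 log₁₀(46.761) ≈ 33.40 dB
∠H = 85.57° − 68.81° = 16.76°

33.4 dB, 16.8°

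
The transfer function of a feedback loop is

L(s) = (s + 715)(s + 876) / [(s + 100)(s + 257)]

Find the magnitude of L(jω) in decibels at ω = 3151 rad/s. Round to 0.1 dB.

At s = jω = j3151:
zero (s+715): 715 + j3151 → |·| = √(715²+3151²) = √10440026 ≈ 3231.1, ∠ = arctan(3151/715) ≈ 77.22°
zero (s+876): 876 + j3151 → |·| = √(876²+3151²) = √10696177 ≈ 3270.5, ∠ = arctan(3151/876) ≈ 74.46°
pole (s+100): 100 + j3151 → |·| = √(100²+3151²) = √9938801 ≈ 3152.6, ∠ = arctan(3151/100) ≈ 88.18°
pole (s+257): 257 + j3151 → |·| = √(257²+3151²) = √9994850 ≈ 3161.5, ∠ = arctan(3151/257) ≈ 85.34°
|L| = 1 · 1.0567e+07 / 9.9669e+06 ≈ 1.0602
Gain = 20 log₁₀(1.0602) ≈ 0.51 dB

0.5 dB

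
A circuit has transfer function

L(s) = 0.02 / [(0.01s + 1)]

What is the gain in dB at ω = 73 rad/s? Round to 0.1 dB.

-35.8 dB

At ω = 73 rad/s:
pole (1 + j73·0.01) = 1 + j0.73 → |·| ≈ 1.2381, ∠ ≈ 36.13°
|L| = 0.02 · 1 / (1.2381) ≈ 0.016154
Gain = 20 log₁₀(0.016154) ≈ -35.83 dB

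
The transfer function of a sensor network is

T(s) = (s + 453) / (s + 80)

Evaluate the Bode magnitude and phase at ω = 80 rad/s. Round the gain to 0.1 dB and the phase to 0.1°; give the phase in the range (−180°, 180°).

At s = jω = j80:
zero (s+453): 453 + j80 → |·| = √(453²+80²) = √211609 ≈ 460.01, ∠ = arctan(80/453) ≈ 10.02°
pole (s+80): 80 + j80 → |·| = √(80²+80²) = √12800 ≈ 113.14, ∠ = arctan(80/80) ≈ 45.00°
|T| = 1 · 460.01 / 113.14 ≈ 4.0658
Gain = 20 log₁₀(4.0658) ≈ 12.18 dB
∠T = 10.02° − 45.00° = -34.98°

12.2 dB, -35.0°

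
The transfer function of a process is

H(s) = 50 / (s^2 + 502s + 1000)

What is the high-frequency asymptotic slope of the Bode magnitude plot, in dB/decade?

-40 dB/decade

Each pole contributes −20 dB/decade at high frequency; each zero contributes +20 dB/decade.
Net: 0 zero(s) − 2 pole(s) → -40 dB/decade.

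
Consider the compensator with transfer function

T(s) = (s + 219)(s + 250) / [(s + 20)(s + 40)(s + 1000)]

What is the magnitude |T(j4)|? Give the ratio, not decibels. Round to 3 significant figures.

0.0668

At s = jω = j4:
zero (s+219): 219 + j4 → |·| = √(219²+4²) = √47977 ≈ 219.04, ∠ = arctan(4/219) ≈ 1.05°
zero (s+250): 250 + j4 → |·| = √(250²+4²) = √62516 ≈ 250.03, ∠ = arctan(4/250) ≈ 0.92°
pole (s+20): 20 + j4 → |·| = √(20²+4²) = √416 ≈ 20.396, ∠ = arctan(4/20) ≈ 11.31°
pole (s+40): 40 + j4 → |·| = √(40²+4²) = √1616 ≈ 40.2, ∠ = arctan(4/40) ≈ 5.71°
pole (s+1000): 1000 + j4 → |·| = √(1000²+4²) = √1000016 ≈ 1000, ∠ = arctan(4/1000) ≈ 0.23°
|T| = 1 · 54767 / 8.1992e+05 ≈ 0.066796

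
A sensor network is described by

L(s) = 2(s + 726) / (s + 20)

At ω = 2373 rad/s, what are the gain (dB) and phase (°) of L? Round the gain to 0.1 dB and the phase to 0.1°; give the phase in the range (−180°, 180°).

6.4 dB, -16.5°

At s = jω = j2373:
zero (s+726): 726 + j2373 → |·| = √(726²+2373²) = √6158205 ≈ 2481.6, ∠ = arctan(2373/726) ≈ 72.99°
pole (s+20): 20 + j2373 → |·| = √(20²+2373²) = √5631529 ≈ 2373.1, ∠ = arctan(2373/20) ≈ 89.52°
|L| = 2 · 2481.6 / 2373.1 ≈ 2.0914
Gain = 20 log₁₀(2.0914) ≈ 6.41 dB
∠L = 72.99° − 89.52° = -16.53°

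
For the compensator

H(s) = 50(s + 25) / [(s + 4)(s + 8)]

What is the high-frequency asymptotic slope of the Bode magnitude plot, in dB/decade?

Each pole contributes −20 dB/decade at high frequency; each zero contributes +20 dB/decade.
Net: 1 zero(s) − 2 pole(s) → -20 dB/decade.

-20 dB/decade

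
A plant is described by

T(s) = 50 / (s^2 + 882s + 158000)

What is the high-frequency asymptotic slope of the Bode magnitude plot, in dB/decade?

-40 dB/decade

Each pole contributes −20 dB/decade at high frequency; each zero contributes +20 dB/decade.
Net: 0 zero(s) − 2 pole(s) → -40 dB/decade.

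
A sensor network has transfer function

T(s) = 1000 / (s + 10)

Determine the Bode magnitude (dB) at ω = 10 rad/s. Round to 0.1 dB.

37.0 dB

Substitute s = j10:
Numerator: 1000 = 1000 + j0
Denominator: (j10) + 10 = 10 + j10
|N| = √(1000² + 0²) ≈ 1000, ∠N ≈ 0.00°
|D| = √(10² + 10²) ≈ 14.142, ∠D ≈ 45.00°
|T| = 1000 / 14.142 ≈ 70.711
Gain = 20 log₁₀(70.711) ≈ 36.99 dB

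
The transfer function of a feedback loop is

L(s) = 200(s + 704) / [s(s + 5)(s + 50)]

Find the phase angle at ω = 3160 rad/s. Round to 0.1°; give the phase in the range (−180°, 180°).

At s = jω = j3160:
zero (s+704): 704 + j3160 → |·| = √(704²+3160²) = √10481216 ≈ 3237.5, ∠ = arctan(3160/704) ≈ 77.44°
pole (s+5): 5 + j3160 → |·| = √(5²+3160²) = √9985625 ≈ 3160, ∠ = arctan(3160/5) ≈ 89.91°
pole (s+50): 50 + j3160 → |·| = √(50²+3160²) = √9988100 ≈ 3160.4, ∠ = arctan(3160/50) ≈ 89.09°
pole at origin: |s| = 3160, ∠ = 90.00° (in denominator)
∠L = 77.44° − 269.00° = -191.56° ≡ 168.44° (principal value)

168.4°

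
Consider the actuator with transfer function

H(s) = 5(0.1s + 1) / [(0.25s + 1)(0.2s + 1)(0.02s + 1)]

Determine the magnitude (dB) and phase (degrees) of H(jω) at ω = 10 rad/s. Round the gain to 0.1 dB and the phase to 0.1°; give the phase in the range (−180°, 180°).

At ω = 10 rad/s:
zero (1 + j10·0.1) = 1 + j1 → |·| ≈ 1.4142, ∠ ≈ 45.00°
pole (1 + j10·0.25) = 1 + j2.5 → |·| ≈ 2.6926, ∠ ≈ 68.20°
pole (1 + j10·0.2) = 1 + j2 → |·| ≈ 2.2361, ∠ ≈ 63.43°
pole (1 + j10·0.02) = 1 + j0.2 → |·| ≈ 1.0198, ∠ ≈ 11.31°
|H| = 5 · 1.4142 / (2.6926 · 2.2361 · 1.0198) ≈ 1.1516
Gain = 20 log₁₀(1.1516) ≈ 1.23 dB
∠H = (45.00°) − (68.20° + 63.43° + 11.31°) = -97.94°

1.2 dB, -97.9°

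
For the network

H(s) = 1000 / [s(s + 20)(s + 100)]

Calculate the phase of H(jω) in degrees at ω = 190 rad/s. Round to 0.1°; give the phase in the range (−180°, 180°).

123.8°

At s = jω = j190:
pole (s+20): 20 + j190 → |·| = √(20²+190²) = √36500 ≈ 191.05, ∠ = arctan(190/20) ≈ 83.99°
pole (s+100): 100 + j190 → |·| = √(100²+190²) = √46100 ≈ 214.71, ∠ = arctan(190/100) ≈ 62.24°
pole at origin: |s| = 190, ∠ = 90.00° (in denominator)
∠H = 0.00° − 236.23° = -236.23° ≡ 123.77° (principal value)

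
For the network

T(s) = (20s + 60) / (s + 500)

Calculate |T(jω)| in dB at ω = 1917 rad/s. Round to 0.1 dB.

Substitute s = j1917:
Numerator: 20(j1917) + 60 = 60 + j38340
Denominator: (j1917) + 500 = 500 + j1917
|N| = √(60² + 38340²) ≈ 38340, ∠N ≈ 89.91°
|D| = √(500² + 1917²) ≈ 1981.1, ∠D ≈ 75.38°
|T| = 38340 / 1981.1 ≈ 19.353
Gain = 20 log₁₀(19.353) ≈ 25.73 dB

25.7 dB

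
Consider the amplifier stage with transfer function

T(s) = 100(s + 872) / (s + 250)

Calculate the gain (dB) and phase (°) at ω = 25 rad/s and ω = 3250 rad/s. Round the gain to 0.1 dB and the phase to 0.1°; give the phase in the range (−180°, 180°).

ω = 25: 50.8 dB, -4.1°; ω = 3250: 40.3 dB, -10.6°

At s = jω = j25:
zero (s+872): 872 + j25 → |·| = √(872²+25²) = √761009 ≈ 872.36, ∠ = arctan(25/872) ≈ 1.64°
pole (s+250): 250 + j25 → |·| = √(250²+25²) = √63125 ≈ 251.25, ∠ = arctan(25/250) ≈ 5.71°
|T| = 100 · 872.36 / 251.25 ≈ 347.21
Gain = 20 log₁₀(347.21) ≈ 50.81 dB
∠T = 1.64° − 5.71° = -4.07°

At s = jω = j3250:
zero (s+872): 872 + j3250 → |·| = √(872²+3250²) = √11322884 ≈ 3364.9, ∠ = arctan(3250/872) ≈ 74.98°
pole (s+250): 250 + j3250 → |·| = √(250²+3250²) = √10625000 ≈ 3259.6, ∠ = arctan(3250/250) ≈ 85.60°
|T| = 100 · 3364.9 / 3259.6 ≈ 103.23
Gain = 20 log₁₀(103.23) ≈ 40.28 dB
∠T = 74.98° − 85.60° = -10.62°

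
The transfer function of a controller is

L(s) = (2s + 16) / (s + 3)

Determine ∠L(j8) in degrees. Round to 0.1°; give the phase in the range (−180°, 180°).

-24.4°

Substitute s = j8:
Numerator: 2(j8) + 16 = 16 + j16
Denominator: (j8) + 3 = 3 + j8
|N| = √(16² + 16²) ≈ 22.627, ∠N ≈ 45.00°
|D| = √(3² + 8²) ≈ 8.544, ∠D ≈ 69.44°
∠L = 45.00° − 69.44° = -24.44°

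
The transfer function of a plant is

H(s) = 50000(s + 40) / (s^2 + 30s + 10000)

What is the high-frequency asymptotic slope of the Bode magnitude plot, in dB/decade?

Each pole contributes −20 dB/decade at high frequency; each zero contributes +20 dB/decade.
Net: 1 zero(s) − 2 pole(s) → -20 dB/decade.

-20 dB/decade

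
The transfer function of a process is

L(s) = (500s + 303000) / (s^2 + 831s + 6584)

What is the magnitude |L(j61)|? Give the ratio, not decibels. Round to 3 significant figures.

6.00

Substitute s = j61:
Numerator: 500(j61) + 303000 = 303000 + j30500
Denominator: (j61)^2 + 831(j61) + 6584 = 2863 + j50691
|N| = √(303000² + 30500²) ≈ 3.0453e+05, ∠N ≈ 5.75°
|D| = √(2863² + 50691²) ≈ 50772, ∠D ≈ 86.77°
|L| = 3.0453e+05 / 50772 ≈ 5.998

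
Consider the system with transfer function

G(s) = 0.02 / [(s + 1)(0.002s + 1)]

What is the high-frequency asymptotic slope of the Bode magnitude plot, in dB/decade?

-40 dB/decade

Each pole contributes −20 dB/decade at high frequency; each zero contributes +20 dB/decade.
Net: 0 zero(s) − 2 pole(s) → -40 dB/decade.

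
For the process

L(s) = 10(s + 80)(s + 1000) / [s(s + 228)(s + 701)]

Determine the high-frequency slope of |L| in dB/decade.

-20 dB/decade

Each pole contributes −20 dB/decade at high frequency; each zero contributes +20 dB/decade.
Net: 2 zero(s) − 3 pole(s) → -20 dB/decade.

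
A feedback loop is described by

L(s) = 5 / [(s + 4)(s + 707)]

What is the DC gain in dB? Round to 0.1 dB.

-55.1 dB

L(0) = 5 / (4·707) ≈ 0.001768
20 log₁₀(0.001768) ≈ -55.05 dB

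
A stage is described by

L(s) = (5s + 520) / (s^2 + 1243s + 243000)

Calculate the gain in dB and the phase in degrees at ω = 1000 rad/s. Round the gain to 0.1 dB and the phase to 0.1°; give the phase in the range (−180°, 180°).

Substitute s = j1000:
Numerator: 5(j1000) + 520 = 520 + j5000
Denominator: (j1000)^2 + 1243(j1000) + 243000 = -757000 + j1243000
|N| = √(520² + 5000²) ≈ 5027, ∠N ≈ 84.06°
|D| = √(757000² + 1243000²) ≈ 1.4554e+06, ∠D ≈ 121.34°
|L| = 5027 / 1.4554e+06 ≈ 0.003454
Gain = 20 log₁₀(0.003454) ≈ -49.23 dB
∠L = 84.06° − 121.34° = -37.28°

-49.2 dB, -37.3°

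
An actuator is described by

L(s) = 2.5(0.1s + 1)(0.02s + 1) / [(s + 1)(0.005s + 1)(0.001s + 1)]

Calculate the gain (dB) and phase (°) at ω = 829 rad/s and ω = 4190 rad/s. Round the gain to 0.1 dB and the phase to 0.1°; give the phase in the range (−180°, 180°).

ω = 829: -2.5 dB, -30.2°; ω = 4190: -12.7 dB, -74.7°

At ω = 829 rad/s:
zero (1 + j829·0.1) = 1 + j82.9 → |·| ≈ 82.906, ∠ ≈ 89.31°
zero (1 + j829·0.02) = 1 + j16.58 → |·| ≈ 16.61, ∠ ≈ 86.55°
pole (1 + j829·1) = 1 + j829 → |·| ≈ 829, ∠ ≈ 89.93°
pole (1 + j829·0.005) = 1 + j4.145 → |·| ≈ 4.2639, ∠ ≈ 76.44°
pole (1 + j829·0.001) = 1 + j0.829 → |·| ≈ 1.2989, ∠ ≈ 39.66°
|L| = 2.5 · 82.906 · 16.61 / (829 · 4.2639 · 1.2989) ≈ 0.74982
Gain = 20 log₁₀(0.74982) ≈ -2.50 dB
∠L = (89.31° + 86.55°) − (89.93° + 76.44° + 39.66°) = -30.17°

At ω = 4190 rad/s:
zero (1 + j4190·0.1) = 1 + j419 → |·| ≈ 419, ∠ ≈ 89.86°
zero (1 + j4190·0.02) = 1 + j83.8 → |·| ≈ 83.806, ∠ ≈ 89.32°
pole (1 + j4190·1) = 1 + j4190 → |·| ≈ 4190, ∠ ≈ 89.99°
pole (1 + j4190·0.005) = 1 + j20.95 → |·| ≈ 20.974, ∠ ≈ 87.27°
pole (1 + j4190·0.001) = 1 + j4.19 → |·| ≈ 4.3077, ∠ ≈ 76.58°
|L| = 2.5 · 419 · 83.806 / (4190 · 20.974 · 4.3077) ≈ 0.23189
Gain = 20 log₁₀(0.23189) ≈ -12.69 dB
∠L = (89.86° + 89.32°) − (89.99° + 87.27° + 76.58°) = -74.66°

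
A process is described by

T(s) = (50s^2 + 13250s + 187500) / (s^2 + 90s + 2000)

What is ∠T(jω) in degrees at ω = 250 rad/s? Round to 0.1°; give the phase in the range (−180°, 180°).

-28.0°

Substitute s = j250:
Numerator: 50(j250)^2 + 13250(j250) + 187500 = -2937500 + j3312500
Denominator: (j250)^2 + 90(j250) + 2000 = -60500 + j22500
|N| = √(2937500² + 3312500²) ≈ 4.4274e+06, ∠N ≈ 131.57°
|D| = √(60500² + 22500²) ≈ 64548, ∠D ≈ 159.60°
∠T = 131.57° − 159.60° = -28.03°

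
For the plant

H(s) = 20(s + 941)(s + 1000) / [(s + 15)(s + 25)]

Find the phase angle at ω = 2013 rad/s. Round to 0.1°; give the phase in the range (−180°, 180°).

-50.3°

At s = jω = j2013:
zero (s+941): 941 + j2013 → |·| = √(941²+2013²) = √4937650 ≈ 2222.1, ∠ = arctan(2013/941) ≈ 64.95°
zero (s+1000): 1000 + j2013 → |·| = √(1000²+2013²) = √5052169 ≈ 2247.7, ∠ = arctan(2013/1000) ≈ 63.58°
pole (s+15): 15 + j2013 → |·| = √(15²+2013²) = √4052394 ≈ 2013.1, ∠ = arctan(2013/15) ≈ 89.57°
pole (s+25): 25 + j2013 → |·| = √(25²+2013²) = √4052794 ≈ 2013.2, ∠ = arctan(2013/25) ≈ 89.29°
∠H = 128.53° − 178.86° = -50.33°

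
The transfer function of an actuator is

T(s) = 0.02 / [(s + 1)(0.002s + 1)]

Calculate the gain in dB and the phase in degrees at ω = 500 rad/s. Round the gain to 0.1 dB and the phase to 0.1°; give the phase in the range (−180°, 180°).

At ω = 500 rad/s:
pole (1 + j500·1) = 1 + j500 → |·| ≈ 500, ∠ ≈ 89.89°
pole (1 + j500·0.002) = 1 + j1 → |·| ≈ 1.4142, ∠ ≈ 45.00°
|T| = 0.02 · 1 / (500 · 1.4142) ≈ 2.8285e-05
Gain = 20 log₁₀(2.8285e-05) ≈ -90.97 dB
∠T = (0°) − (89.89° + 45.00°) = -134.89°

-91.0 dB, -134.9°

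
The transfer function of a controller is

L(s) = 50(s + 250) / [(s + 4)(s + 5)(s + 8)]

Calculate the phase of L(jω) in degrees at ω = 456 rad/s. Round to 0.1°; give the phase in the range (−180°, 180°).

At s = jω = j456:
zero (s+250): 250 + j456 → |·| = √(250²+456²) = √270436 ≈ 520.03, ∠ = arctan(456/250) ≈ 61.27°
pole (s+4): 4 + j456 → |·| = √(4²+456²) = √207952 ≈ 456.02, ∠ = arctan(456/4) ≈ 89.50°
pole (s+5): 5 + j456 → |·| = √(5²+456²) = √207961 ≈ 456.03, ∠ = arctan(456/5) ≈ 89.37°
pole (s+8): 8 + j456 → |·| = √(8²+456²) = √208000 ≈ 456.07, ∠ = arctan(456/8) ≈ 88.99°
∠L = 61.27° − 267.86° = -206.59° ≡ 153.41° (principal value)

153.4°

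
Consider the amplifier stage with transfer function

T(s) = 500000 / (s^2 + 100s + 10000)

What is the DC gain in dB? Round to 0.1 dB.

T(0) = 500000 / 10000 = 50
20 log₁₀(50) ≈ 33.98 dB

34.0 dB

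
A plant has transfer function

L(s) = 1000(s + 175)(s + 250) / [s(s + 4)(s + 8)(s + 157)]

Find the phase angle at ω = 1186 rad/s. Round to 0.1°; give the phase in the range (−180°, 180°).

167.8°

At s = jω = j1186:
zero (s+175): 175 + j1186 → |·| = √(175²+1186²) = √1437221 ≈ 1198.8, ∠ = arctan(1186/175) ≈ 81.61°
zero (s+250): 250 + j1186 → |·| = √(250²+1186²) = √1469096 ≈ 1212.1, ∠ = arctan(1186/250) ≈ 78.10°
pole (s+4): 4 + j1186 → |·| = √(4²+1186²) = √1406612 ≈ 1186, ∠ = arctan(1186/4) ≈ 89.81°
pole (s+8): 8 + j1186 → |·| = √(8²+1186²) = √1406660 ≈ 1186, ∠ = arctan(1186/8) ≈ 89.61°
pole (s+157): 157 + j1186 → |·| = √(157²+1186²) = √1431245 ≈ 1196.3, ∠ = arctan(1186/157) ≈ 82.46°
pole at origin: |s| = 1186, ∠ = 90.00° (in denominator)
∠L = 159.71° − 351.88° = -192.17° ≡ 167.83° (principal value)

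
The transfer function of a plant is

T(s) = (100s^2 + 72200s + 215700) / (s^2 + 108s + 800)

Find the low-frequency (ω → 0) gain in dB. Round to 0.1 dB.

T(0) = 215700 / 800 ≈ 269.62
20 log₁₀(269.62) ≈ 48.62 dB

48.6 dB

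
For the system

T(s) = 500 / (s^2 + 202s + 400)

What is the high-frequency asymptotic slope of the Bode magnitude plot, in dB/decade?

-40 dB/decade

Each pole contributes −20 dB/decade at high frequency; each zero contributes +20 dB/decade.
Net: 0 zero(s) − 2 pole(s) → -40 dB/decade.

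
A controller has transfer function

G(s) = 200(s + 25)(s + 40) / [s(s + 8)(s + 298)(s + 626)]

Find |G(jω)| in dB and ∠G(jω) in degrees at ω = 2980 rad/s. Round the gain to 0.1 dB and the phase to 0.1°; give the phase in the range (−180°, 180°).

At s = jω = j2980:
zero (s+25): 25 + j2980 → |·| = √(25²+2980²) = √8881025 ≈ 2980.1, ∠ = arctan(2980/25) ≈ 89.52°
zero (s+40): 40 + j2980 → |·| = √(40²+2980²) = √8882000 ≈ 2980.3, ∠ = arctan(2980/40) ≈ 89.23°
pole (s+8): 8 + j2980 → |·| = √(8²+2980²) = √8880464 ≈ 2980, ∠ = arctan(2980/8) ≈ 89.85°
pole (s+298): 298 + j2980 → |·| = √(298²+2980²) = √8969204 ≈ 2994.9, ∠ = arctan(2980/298) ≈ 84.29°
pole (s+626): 626 + j2980 → |·| = √(626²+2980²) = √9272276 ≈ 3045, ∠ = arctan(2980/626) ≈ 78.14°
pole at origin: |s| = 2980, ∠ = 90.00° (in denominator)
|G| = 200 · 8.8816e+06 / 8.0985e+13 ≈ 2.1934e-05
Gain = 20 log₁₀(2.1934e-05) ≈ -93.18 dB
∠G = 178.75° − 342.28° = -163.53°

-93.2 dB, -163.5°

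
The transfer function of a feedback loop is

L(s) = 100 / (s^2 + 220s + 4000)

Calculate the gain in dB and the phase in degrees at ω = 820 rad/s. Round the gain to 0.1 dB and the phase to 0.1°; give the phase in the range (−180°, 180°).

Substitute s = j820:
Numerator: 100 = 100 + j0
Denominator: (j820)^2 + 220(j820) + 4000 = -668400 + j180400
|N| = √(100² + 0²) ≈ 100, ∠N ≈ 0.00°
|D| = √(668400² + 180400²) ≈ 6.9232e+05, ∠D ≈ 164.90°
|L| = 100 / 6.9232e+05 ≈ 0.00014444
Gain = 20 log₁₀(0.00014444) ≈ -76.81 dB
∠L = 0.00° − 164.90° = -164.90°

-76.8 dB, -164.9°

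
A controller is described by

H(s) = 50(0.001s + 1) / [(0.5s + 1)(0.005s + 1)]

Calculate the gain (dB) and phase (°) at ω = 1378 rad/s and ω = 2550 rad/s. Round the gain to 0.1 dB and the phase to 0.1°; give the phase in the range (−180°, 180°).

ω = 1378: -35.0 dB, -117.6°; ω = 2550: -41.5 dB, -106.9°

At ω = 1378 rad/s:
zero (1 + j1378·0.001) = 1 + j1.378 → |·| ≈ 1.7026, ∠ ≈ 54.03°
pole (1 + j1378·0.5) = 1 + j689 → |·| ≈ 689, ∠ ≈ 89.92°
pole (1 + j1378·0.005) = 1 + j6.89 → |·| ≈ 6.9622, ∠ ≈ 81.74°
|H| = 50 · 1.7026 / (689 · 6.9622) ≈ 0.017747
Gain = 20 log₁₀(0.017747) ≈ -35.02 dB
∠H = (54.03°) − (89.92° + 81.74°) = -117.63°

At ω = 2550 rad/s:
zero (1 + j2550·0.001) = 1 + j2.55 → |·| ≈ 2.7391, ∠ ≈ 68.59°
pole (1 + j2550·0.5) = 1 + j1275 → |·| ≈ 1275, ∠ ≈ 89.96°
pole (1 + j2550·0.005) = 1 + j12.75 → |·| ≈ 12.789, ∠ ≈ 85.52°
|H| = 50 · 2.7391 / (1275 · 12.789) ≈ 0.0083991
Gain = 20 log₁₀(0.0083991) ≈ -41.52 dB
∠H = (68.59°) − (89.96° + 85.52°) = -106.89°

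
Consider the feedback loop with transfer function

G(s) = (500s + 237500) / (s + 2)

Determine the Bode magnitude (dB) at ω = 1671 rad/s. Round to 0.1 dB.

Substitute s = j1671:
Numerator: 500(j1671) + 237500 = 237500 + j835500
Denominator: (j1671) + 2 = 2 + j1671
|N| = √(237500² + 835500²) ≈ 8.686e+05, ∠N ≈ 74.13°
|D| = √(2² + 1671²) ≈ 1671, ∠D ≈ 89.93°
|G| = 8.686e+05 / 1671 ≈ 519.81
Gain = 20 log₁₀(519.81) ≈ 54.32 dB

54.3 dB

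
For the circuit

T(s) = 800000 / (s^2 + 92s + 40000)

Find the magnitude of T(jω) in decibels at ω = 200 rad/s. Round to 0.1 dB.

At s = jω = j200:
quadratic: (j200)² + 92·j200 + 40000 = 0 + j18400 → |·| ≈ 18400, ∠ ≈ 90.00°
|T| = 800000 / 18400 ≈ 43.478
Gain = 20 log₁₀(43.478) ≈ 32.77 dB

32.8 dB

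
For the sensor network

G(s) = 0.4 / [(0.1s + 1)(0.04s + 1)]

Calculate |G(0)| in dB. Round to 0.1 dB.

-8.0 dB

G(0) = 0.4 · 1 / 1 = 0.4
20 log₁₀(0.4) ≈ -7.96 dB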